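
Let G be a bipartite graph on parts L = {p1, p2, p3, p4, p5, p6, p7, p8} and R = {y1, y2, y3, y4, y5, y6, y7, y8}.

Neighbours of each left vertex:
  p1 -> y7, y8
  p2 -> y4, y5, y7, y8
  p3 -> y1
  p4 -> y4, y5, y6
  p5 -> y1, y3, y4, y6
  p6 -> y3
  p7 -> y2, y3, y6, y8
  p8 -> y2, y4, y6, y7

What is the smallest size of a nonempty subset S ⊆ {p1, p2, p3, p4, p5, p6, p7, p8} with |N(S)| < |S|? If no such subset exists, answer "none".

A matching saturating every left vertex exists, for instance p1→y8, p2→y4, p3→y1, p4→y5, p5→y6, p6→y3, p7→y2, p8→y7.
By Hall's marriage theorem, this means |N(S)| ≥ |S| for every subset S, so no violating subset exists.

none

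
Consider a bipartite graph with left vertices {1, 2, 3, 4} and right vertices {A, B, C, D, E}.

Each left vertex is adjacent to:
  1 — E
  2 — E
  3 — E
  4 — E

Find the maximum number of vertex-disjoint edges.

1

A valid assignment of size 1: 1-E.
The set {1, 2, 3, 4} has only 1 neighbour ({E}), so by Hall's theorem at most 1 of the 4 left vertices can be matched.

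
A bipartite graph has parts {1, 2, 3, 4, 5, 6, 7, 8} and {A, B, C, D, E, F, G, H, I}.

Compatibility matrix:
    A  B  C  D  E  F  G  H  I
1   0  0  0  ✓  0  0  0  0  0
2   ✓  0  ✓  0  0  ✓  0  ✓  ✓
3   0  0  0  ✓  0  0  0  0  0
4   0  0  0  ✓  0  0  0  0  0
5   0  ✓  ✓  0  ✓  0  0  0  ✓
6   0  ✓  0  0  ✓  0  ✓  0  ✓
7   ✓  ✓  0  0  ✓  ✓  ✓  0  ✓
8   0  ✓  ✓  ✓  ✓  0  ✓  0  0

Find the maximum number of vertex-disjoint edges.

6

A valid assignment of size 6: 1→D, 2→H, 5→E, 6→B, 7→A, 8→G.
The set {1, 3, 4} has only 1 neighbour ({D}), so by Hall's theorem at most 6 of the 8 left vertices can be matched.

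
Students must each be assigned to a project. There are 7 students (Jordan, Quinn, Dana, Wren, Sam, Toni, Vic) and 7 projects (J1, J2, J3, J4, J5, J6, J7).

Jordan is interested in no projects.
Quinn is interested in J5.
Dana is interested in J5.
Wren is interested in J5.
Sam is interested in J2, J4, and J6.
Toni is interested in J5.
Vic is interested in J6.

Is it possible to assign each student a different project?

The set {Jordan, Quinn, Dana, Wren, Toni} has only 1 neighbour ({J5}), so by Hall's theorem at most 3 of the 7 students can be matched.
Hence no matching covers every student.

No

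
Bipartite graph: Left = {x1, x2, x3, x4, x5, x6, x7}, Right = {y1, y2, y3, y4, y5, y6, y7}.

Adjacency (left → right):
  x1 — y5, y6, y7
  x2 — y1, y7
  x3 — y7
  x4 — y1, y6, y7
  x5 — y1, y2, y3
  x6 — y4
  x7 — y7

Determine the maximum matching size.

For example, pair x1→y5, x2→y1, x3→y7, x4→y6, x5→y3, x6→y4.
The set {x3, x7} has only 1 neighbour ({y7}), so by Hall's theorem at most 6 of the 7 left vertices can be matched.

6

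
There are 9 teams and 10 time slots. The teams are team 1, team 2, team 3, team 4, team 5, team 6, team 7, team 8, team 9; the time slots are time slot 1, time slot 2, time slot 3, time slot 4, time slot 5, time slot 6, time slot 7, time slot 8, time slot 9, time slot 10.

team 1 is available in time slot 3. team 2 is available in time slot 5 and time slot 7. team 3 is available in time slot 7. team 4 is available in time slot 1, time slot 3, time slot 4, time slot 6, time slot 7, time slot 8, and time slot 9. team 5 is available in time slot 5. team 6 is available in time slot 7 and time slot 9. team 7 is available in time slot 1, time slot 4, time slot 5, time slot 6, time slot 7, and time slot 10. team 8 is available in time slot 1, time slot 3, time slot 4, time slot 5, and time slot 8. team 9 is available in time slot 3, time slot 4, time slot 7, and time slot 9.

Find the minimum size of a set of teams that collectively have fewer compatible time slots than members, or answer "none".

Take S = {team 2, team 3, team 5}. Its neighbourhood is {time slot 5, time slot 7}, so |N(S)| = 2 < |S| = 3.
Every subset of size less than 3 has at least as many neighbours as members, so 3 is the minimum.

3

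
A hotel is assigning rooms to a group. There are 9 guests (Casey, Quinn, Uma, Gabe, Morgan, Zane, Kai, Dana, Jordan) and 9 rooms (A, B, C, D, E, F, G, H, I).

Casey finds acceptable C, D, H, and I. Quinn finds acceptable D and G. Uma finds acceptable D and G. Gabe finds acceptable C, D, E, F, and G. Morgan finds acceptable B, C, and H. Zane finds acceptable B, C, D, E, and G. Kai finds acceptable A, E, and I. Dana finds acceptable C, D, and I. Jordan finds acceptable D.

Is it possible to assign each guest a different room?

The set {Quinn, Uma, Jordan} has only 2 neighbours ({D, G}), so by Hall's theorem at most 8 of the 9 guests can be matched.
Hence no matching covers every guest.

No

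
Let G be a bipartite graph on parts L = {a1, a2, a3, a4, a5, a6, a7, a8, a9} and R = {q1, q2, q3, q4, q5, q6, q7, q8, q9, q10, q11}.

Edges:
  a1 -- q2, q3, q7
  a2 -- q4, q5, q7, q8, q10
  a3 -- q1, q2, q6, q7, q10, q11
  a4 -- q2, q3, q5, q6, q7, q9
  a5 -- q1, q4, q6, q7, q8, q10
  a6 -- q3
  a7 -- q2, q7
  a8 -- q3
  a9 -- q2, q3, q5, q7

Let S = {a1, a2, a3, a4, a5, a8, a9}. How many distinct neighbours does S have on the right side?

11

The union of neighbours of {a1, a2, a3, a4, a5, a8, a9} is {q1, q2, q3, q4, q5, q6, q7, q8, q9, q10, q11}, which has 11 elements.
Since |N(S)| = 11 ≥ |S| = 7, Hall's condition holds for this subset.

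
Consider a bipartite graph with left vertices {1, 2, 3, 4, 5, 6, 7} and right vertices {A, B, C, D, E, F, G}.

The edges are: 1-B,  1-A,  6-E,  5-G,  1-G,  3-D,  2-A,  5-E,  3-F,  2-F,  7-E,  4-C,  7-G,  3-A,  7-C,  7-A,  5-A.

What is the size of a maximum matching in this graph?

For example, pair 1→B, 2→F, 3→D, 4→C, 5→A, 6→E, 7→G.
All 7 left vertices are matched, so no larger matching exists.

7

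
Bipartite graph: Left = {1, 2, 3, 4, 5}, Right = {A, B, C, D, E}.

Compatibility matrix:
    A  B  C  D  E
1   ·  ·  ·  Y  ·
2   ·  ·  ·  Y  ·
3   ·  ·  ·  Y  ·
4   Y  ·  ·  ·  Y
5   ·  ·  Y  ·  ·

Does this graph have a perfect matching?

No

The set {1, 2, 3} has only 1 neighbour ({D}), so by Hall's theorem at most 3 of the 5 left vertices can be matched.
Hence no matching covers every left vertex.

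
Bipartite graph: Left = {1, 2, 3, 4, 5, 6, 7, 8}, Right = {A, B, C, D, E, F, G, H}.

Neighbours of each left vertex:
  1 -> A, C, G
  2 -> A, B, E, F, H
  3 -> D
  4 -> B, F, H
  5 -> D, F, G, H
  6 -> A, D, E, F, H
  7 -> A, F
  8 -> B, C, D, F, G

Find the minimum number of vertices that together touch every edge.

The 8 edges 1–C, 2–E, 3–D, 4–B, 5–H, 6–A, 7–F, 8–G form a matching, so any vertex cover needs at least 8 vertices (one per matched edge).
Conversely {1, 2, 3, 4, 5, 6, 7, 8} meets every edge and has exactly 8 vertices, so 8 is optimal.

8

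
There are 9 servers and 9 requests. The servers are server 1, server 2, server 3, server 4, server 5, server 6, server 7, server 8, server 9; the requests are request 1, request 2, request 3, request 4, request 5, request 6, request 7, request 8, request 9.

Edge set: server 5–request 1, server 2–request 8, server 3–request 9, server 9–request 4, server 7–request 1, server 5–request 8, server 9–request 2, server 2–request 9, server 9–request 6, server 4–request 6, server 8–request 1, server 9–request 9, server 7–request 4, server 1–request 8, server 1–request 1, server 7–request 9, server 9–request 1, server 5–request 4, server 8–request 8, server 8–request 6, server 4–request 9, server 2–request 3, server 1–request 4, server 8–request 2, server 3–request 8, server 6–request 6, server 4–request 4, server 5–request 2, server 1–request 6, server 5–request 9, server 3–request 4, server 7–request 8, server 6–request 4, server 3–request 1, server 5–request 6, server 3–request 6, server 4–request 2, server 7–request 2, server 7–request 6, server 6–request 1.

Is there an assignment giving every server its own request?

No

The set {server 1, server 3, server 4, server 5, server 6, server 7, server 8, server 9} has only 6 neighbours ({request 1, request 2, request 4, request 6, request 8, request 9}), so by Hall's theorem at most 7 of the 9 servers can be matched.
Hence no matching covers every server.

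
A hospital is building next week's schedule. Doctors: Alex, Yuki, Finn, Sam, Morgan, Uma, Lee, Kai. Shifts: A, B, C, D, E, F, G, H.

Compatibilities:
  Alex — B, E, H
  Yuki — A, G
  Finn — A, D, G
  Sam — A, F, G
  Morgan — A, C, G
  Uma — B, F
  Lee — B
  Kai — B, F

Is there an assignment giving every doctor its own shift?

The set {Uma, Lee, Kai} has only 2 neighbours ({B, F}), so by Hall's theorem at most 7 of the 8 doctors can be matched.
Hence no matching covers every doctor.

No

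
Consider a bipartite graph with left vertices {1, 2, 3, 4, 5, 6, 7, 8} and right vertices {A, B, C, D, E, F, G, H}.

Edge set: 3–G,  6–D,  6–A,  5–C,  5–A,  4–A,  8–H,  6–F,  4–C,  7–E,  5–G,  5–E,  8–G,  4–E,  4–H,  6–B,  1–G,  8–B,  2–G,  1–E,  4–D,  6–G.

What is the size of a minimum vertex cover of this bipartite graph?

{4, 5, 6, 8, E, G} is a vertex cover of size 6: every edge has an endpoint in this set.
No smaller cover exists because 1–E, 2–G, 4–H, 5–C, 6–A, 8–B is a matching of size 6, and a cover must include an endpoint of each of these disjoint edges (König's theorem).

6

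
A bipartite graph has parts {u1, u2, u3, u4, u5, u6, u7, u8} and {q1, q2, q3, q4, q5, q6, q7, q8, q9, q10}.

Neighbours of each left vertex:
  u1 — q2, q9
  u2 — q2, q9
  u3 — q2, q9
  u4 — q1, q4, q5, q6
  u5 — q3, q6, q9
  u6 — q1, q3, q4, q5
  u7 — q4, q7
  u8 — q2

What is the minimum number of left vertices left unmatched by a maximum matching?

2

A valid assignment of size 6: u1-q9, u2-q2, u4-q6, u5-q3, u6-q4, u7-q7.
The set {u1, u2, u3, u8} has only 2 neighbours ({q2, q9}), so by Hall's theorem at most 6 of the 8 left vertices can be matched.
That matches 6 of the 8, leaving 2 unmatched; no matching can do better.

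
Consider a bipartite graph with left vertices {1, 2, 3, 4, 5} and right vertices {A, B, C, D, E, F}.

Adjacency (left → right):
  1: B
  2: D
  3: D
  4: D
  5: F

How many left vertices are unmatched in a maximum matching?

For example, pair 1→B, 2→D, 5→F.
The set {2, 3, 4} has only 1 neighbour ({D}), so by Hall's theorem at most 3 of the 5 left vertices can be matched.
That matches 3 of the 5, leaving 2 unmatched; no matching can do better.

2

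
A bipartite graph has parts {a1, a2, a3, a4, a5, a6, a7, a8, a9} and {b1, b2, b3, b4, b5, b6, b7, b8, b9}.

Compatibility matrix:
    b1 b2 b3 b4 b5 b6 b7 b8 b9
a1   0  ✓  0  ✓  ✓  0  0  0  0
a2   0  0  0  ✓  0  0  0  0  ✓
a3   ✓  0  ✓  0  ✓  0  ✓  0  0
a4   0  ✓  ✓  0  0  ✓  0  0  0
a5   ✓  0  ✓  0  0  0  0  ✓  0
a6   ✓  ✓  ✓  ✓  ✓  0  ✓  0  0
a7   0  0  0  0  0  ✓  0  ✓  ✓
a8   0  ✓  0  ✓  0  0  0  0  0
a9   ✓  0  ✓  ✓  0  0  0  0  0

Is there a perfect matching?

One maximum matching: a1→b5, a2→b9, a3→b7, a4→b2, a5→b8, a6→b1, a7→b6, a8→b4, a9→b3.
Every left vertex is matched, so this is a perfect matching.

Yes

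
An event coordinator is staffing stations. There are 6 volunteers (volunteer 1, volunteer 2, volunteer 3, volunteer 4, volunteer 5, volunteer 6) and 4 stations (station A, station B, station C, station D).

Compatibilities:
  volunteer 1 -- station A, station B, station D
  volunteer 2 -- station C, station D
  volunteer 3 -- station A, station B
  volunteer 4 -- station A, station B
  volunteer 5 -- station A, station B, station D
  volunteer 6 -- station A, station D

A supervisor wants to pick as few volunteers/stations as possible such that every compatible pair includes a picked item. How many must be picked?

{volunteer 2, station A, station B, station D} is a vertex cover of size 4: every edge has an endpoint in this set.
No smaller cover exists because volunteer 1–station D, volunteer 2–station C, volunteer 3–station B, volunteer 4–station A is a matching of size 4, and a cover must include an endpoint of each of these disjoint edges (König's theorem).

4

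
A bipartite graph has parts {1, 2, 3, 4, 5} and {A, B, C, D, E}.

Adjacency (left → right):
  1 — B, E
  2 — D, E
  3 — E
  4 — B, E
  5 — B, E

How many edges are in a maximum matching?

3

For example, pair 1→B, 2→D, 3→E.
The set {1, 3, 4, 5} has only 2 neighbours ({B, E}), so by Hall's theorem at most 3 of the 5 left vertices can be matched.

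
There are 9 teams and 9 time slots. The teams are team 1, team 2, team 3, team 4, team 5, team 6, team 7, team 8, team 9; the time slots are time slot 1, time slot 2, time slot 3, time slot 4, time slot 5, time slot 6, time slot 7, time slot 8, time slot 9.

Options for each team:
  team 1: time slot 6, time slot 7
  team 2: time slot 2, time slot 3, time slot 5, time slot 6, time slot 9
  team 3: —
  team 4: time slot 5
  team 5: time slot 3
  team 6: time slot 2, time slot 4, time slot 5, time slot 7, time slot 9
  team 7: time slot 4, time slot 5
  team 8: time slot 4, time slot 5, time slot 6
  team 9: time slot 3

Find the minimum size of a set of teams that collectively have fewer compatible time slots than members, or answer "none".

1

Take S = {team 3}. Its neighbourhood is {}, so |N(S)| = 0 < |S| = 1.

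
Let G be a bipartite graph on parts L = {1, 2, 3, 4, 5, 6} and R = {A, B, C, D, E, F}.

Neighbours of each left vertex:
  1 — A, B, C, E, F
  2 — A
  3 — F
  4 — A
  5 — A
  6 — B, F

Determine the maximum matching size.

For example, pair 1-E, 2-A, 3-F, 6-B.
The set {2, 4, 5} has only 1 neighbour ({A}), so by Hall's theorem at most 4 of the 6 left vertices can be matched.

4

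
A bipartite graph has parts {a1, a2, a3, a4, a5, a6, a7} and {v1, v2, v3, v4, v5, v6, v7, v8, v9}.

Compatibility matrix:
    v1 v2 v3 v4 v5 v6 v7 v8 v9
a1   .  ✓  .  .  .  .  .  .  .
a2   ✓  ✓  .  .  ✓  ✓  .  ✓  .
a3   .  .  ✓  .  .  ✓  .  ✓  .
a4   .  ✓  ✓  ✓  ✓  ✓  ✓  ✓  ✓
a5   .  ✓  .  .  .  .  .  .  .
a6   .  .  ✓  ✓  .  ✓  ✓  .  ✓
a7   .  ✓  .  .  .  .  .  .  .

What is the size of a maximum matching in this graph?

For example, pair a1–v2, a2–v1, a3–v6, a4–v8, a6–v3.
The set {a1, a5, a7} has only 1 neighbour ({v2}), so by Hall's theorem at most 5 of the 7 left vertices can be matched.

5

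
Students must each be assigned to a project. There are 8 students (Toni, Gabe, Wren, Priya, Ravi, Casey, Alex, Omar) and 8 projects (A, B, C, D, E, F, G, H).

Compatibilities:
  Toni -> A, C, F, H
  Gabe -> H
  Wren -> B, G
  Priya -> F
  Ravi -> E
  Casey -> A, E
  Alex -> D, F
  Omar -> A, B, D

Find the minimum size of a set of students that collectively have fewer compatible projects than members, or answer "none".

none

A matching saturating every student exists, for instance Toni→C, Gabe→H, Wren→G, Priya→F, Ravi→E, Casey→A, Alex→D, Omar→B.
By Hall's marriage theorem, this means |N(S)| ≥ |S| for every subset S, so no violating subset exists.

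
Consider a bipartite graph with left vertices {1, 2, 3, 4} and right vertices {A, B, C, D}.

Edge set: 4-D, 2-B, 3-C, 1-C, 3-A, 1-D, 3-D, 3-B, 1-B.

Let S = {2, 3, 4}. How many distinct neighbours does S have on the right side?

The union of neighbours of {2, 3, 4} is {A, B, C, D}, which has 4 elements.
Since |N(S)| = 4 ≥ |S| = 3, Hall's condition holds for this subset.

4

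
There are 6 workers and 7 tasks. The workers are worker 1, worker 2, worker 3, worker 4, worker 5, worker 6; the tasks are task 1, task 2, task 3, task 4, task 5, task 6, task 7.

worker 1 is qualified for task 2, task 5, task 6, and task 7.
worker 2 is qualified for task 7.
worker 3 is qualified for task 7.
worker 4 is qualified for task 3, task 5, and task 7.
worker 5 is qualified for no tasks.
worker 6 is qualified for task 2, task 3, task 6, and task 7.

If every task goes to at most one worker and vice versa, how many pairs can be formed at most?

One maximum matching: worker 1–task 5, worker 2–task 7, worker 4–task 3, worker 6–task 2.
The set {worker 2, worker 3, worker 5} has only 1 neighbour ({task 7}), so by Hall's theorem at most 4 of the 6 workers can be matched.

4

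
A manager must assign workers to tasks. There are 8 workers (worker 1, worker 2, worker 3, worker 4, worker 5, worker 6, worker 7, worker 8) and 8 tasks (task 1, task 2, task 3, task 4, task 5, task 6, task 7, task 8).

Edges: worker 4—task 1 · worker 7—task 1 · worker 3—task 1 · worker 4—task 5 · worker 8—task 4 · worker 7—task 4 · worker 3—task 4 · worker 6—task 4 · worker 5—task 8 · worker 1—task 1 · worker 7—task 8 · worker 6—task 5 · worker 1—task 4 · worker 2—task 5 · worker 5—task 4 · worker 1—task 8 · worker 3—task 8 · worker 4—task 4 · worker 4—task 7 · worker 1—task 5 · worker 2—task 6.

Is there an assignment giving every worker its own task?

No

The set {worker 1, worker 3, worker 5, worker 6, worker 7, worker 8} has only 4 neighbours ({task 1, task 4, task 5, task 8}), so by Hall's theorem at most 6 of the 8 workers can be matched.
Hence no matching covers every worker.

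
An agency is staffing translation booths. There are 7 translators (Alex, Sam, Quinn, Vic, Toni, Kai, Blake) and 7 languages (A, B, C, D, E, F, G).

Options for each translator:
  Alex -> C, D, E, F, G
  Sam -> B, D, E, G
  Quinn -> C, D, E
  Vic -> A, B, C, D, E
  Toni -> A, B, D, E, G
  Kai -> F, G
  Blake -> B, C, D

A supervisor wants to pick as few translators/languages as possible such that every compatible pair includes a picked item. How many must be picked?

7

A maximum matching has 7 edges (e.g. Alex–G, Sam–E, Quinn–C, Vic–D, Toni–A, Kai–F, Blake–B).
By König's theorem the minimum vertex cover has the same size. One such cover is {Alex, Sam, Quinn, Vic, Toni, Kai, Blake}.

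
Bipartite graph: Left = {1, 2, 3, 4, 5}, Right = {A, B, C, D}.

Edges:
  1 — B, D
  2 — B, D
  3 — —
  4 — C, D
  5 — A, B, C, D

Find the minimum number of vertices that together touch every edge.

A maximum matching has 4 edges (e.g. 1–D, 2–B, 4–C, 5–A).
By König's theorem the minimum vertex cover has the same size. One such cover is {1, 2, 4, 5}.

4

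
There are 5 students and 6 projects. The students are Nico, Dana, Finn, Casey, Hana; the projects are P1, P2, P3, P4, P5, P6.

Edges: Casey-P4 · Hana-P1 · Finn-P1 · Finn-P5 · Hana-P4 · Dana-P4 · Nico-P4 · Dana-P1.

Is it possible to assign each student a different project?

The set {Nico, Dana, Casey, Hana} has only 2 neighbours ({P1, P4}), so by Hall's theorem at most 3 of the 5 students can be matched.
Hence no matching covers every student.

No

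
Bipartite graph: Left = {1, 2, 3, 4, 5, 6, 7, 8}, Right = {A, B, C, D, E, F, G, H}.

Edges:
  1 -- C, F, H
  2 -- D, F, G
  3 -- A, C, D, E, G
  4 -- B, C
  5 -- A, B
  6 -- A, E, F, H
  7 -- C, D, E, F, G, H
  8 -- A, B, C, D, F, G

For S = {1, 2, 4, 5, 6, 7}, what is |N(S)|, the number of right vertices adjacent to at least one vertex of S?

8

The union of neighbours of {1, 2, 4, 5, 6, 7} is {A, B, C, D, E, F, G, H}, which has 8 elements.
Since |N(S)| = 8 ≥ |S| = 6, Hall's condition holds for this subset.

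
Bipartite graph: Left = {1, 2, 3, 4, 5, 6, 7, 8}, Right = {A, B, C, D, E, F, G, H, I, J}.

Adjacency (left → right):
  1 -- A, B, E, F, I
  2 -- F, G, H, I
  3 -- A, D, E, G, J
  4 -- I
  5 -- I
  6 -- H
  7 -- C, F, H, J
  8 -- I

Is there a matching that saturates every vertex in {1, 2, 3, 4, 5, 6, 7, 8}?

The set {4, 5, 8} has only 1 neighbour ({I}), so by Hall's theorem at most 6 of the 8 left vertices can be matched.
Hence no matching covers every left vertex.

No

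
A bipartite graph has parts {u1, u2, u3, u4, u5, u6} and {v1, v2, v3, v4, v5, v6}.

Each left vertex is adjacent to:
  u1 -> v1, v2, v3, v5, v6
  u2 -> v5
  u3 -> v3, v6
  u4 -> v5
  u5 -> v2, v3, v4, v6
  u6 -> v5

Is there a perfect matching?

The set {u2, u4, u6} has only 1 neighbour ({v5}), so by Hall's theorem at most 4 of the 6 left vertices can be matched.
Hence no matching covers every left vertex.

No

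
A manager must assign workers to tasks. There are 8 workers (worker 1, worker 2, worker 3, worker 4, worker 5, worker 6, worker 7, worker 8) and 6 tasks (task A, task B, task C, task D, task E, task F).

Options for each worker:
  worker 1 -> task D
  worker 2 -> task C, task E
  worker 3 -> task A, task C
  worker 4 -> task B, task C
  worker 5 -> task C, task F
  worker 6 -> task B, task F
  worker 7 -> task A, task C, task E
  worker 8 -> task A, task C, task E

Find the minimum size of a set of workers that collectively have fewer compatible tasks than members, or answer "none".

4

Take S = {worker 2, worker 3, worker 7, worker 8}. Its neighbourhood is {task A, task C, task E}, so |N(S)| = 3 < |S| = 4.
Every subset of size less than 4 has at least as many neighbours as members, so 4 is the minimum.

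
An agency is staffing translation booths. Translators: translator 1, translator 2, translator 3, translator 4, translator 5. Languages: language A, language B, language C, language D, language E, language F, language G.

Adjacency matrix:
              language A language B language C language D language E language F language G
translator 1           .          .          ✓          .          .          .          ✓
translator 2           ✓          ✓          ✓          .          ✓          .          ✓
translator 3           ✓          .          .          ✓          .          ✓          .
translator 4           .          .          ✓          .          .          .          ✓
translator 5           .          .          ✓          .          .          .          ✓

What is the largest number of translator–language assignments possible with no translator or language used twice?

For example, pair translator 1–language C, translator 2–language B, translator 3–language F, translator 4–language G.
The set {translator 1, translator 4, translator 5} has only 2 neighbours ({language C, language G}), so by Hall's theorem at most 4 of the 5 translators can be matched.

4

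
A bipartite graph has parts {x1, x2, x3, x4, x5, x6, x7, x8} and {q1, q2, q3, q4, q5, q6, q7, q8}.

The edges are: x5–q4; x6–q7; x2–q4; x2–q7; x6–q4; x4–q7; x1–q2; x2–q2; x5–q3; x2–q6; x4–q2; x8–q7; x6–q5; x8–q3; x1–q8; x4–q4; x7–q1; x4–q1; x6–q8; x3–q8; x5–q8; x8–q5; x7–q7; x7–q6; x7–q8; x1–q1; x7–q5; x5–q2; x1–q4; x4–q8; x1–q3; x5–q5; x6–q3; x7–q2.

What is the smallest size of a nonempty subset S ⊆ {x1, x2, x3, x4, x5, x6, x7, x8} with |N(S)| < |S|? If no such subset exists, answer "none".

none

A matching saturating every left vertex exists, for instance x1→q1, x2→q6, x3→q8, x4→q4, x5→q2, x6→q3, x7→q5, x8→q7.
By Hall's marriage theorem, this means |N(S)| ≥ |S| for every subset S, so no violating subset exists.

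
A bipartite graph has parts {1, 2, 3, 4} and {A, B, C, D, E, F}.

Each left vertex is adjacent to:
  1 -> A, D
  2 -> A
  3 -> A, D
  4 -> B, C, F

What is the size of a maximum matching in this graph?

One maximum matching: 1-D, 2-A, 4-B.
The set {1, 2, 3} has only 2 neighbours ({A, D}), so by Hall's theorem at most 3 of the 4 left vertices can be matched.

3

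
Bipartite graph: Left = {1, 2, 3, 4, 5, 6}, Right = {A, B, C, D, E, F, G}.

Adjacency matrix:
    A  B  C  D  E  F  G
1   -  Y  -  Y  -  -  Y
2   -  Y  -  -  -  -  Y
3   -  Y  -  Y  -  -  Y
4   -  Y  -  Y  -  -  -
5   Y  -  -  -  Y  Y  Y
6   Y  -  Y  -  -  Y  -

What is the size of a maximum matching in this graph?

5

A valid assignment of size 5: 1-D, 2-G, 3-B, 5-E, 6-F.
The set {1, 2, 3, 4} has only 3 neighbours ({B, D, G}), so by Hall's theorem at most 5 of the 6 left vertices can be matched.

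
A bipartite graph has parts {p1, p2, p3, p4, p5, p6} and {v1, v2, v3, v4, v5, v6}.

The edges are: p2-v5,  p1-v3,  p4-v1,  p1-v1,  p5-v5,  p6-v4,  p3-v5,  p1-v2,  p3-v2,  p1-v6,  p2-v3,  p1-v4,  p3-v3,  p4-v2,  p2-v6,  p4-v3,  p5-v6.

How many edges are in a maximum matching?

6

A valid assignment of size 6: p1–v3, p2–v5, p3–v2, p4–v1, p5–v6, p6–v4.
This saturates every left vertex, so 6 is the maximum.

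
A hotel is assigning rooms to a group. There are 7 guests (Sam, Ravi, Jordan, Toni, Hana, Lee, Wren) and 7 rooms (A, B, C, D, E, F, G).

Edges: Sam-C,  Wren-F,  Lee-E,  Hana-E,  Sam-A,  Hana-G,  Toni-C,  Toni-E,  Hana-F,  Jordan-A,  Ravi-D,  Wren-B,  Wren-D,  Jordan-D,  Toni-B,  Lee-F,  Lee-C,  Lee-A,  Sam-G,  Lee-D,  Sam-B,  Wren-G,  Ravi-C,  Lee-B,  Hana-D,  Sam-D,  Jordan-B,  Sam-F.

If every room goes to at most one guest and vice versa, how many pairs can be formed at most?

7

One maximum matching: Sam→G, Ravi→C, Jordan→A, Toni→E, Hana→D, Lee→F, Wren→B.
All 7 guests are matched, so no larger matching exists.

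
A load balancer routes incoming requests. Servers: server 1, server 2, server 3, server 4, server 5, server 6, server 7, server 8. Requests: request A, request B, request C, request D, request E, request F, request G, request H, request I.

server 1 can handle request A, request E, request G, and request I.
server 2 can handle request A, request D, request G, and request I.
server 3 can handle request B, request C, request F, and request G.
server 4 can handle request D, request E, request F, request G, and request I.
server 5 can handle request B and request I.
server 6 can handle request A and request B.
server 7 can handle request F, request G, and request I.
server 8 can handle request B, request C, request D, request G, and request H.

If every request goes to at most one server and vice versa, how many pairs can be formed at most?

8

A valid assignment of size 8: server 1→request G, server 2→request A, server 3→request C, server 4→request E, server 5→request I, server 6→request B, server 7→request F, server 8→request H.
This saturates every server, so 8 is the maximum.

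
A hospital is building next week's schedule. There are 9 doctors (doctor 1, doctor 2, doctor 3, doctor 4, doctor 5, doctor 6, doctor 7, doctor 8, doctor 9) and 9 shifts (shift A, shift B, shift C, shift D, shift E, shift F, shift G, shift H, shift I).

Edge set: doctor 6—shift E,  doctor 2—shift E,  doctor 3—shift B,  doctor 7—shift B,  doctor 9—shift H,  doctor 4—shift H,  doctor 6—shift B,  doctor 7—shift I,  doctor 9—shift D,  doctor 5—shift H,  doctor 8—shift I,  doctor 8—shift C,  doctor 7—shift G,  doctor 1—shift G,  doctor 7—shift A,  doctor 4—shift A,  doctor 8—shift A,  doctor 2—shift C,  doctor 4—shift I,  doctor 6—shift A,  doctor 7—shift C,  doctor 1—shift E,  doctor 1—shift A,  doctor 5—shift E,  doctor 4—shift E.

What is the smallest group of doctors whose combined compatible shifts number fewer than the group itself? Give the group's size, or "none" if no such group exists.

Take S = {doctor 1, doctor 2, doctor 3, doctor 4, doctor 5, doctor 6, doctor 7, doctor 8}. Its neighbourhood is {shift A, shift B, shift C, shift E, shift G, shift H, shift I}, so |N(S)| = 7 < |S| = 8.
Every subset of size less than 8 has at least as many neighbours as members, so 8 is the minimum.

8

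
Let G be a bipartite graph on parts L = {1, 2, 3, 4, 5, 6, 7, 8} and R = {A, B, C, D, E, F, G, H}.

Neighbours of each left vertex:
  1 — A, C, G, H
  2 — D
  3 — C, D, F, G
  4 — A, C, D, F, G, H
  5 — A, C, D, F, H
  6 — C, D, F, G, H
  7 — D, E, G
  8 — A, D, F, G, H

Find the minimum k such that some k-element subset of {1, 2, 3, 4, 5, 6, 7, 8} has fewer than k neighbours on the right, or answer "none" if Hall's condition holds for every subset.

7

Take S = {1, 2, 3, 4, 5, 6, 8}. Its neighbourhood is {A, C, D, F, G, H}, so |N(S)| = 6 < |S| = 7.
Every subset of size less than 7 has at least as many neighbours as members, so 7 is the minimum.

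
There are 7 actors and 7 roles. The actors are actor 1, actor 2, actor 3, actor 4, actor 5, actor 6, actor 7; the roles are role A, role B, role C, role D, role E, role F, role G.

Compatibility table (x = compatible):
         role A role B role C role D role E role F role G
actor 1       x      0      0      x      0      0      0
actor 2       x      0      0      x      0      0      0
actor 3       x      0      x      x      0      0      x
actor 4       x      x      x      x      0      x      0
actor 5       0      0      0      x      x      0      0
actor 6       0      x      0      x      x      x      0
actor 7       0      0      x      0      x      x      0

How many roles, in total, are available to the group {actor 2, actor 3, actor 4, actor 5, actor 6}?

The union of neighbours of {actor 2, actor 3, actor 4, actor 5, actor 6} is {role A, role B, role C, role D, role E, role F, role G}, which has 7 elements.
Since |N(S)| = 7 ≥ |S| = 5, Hall's condition holds for this subset.

7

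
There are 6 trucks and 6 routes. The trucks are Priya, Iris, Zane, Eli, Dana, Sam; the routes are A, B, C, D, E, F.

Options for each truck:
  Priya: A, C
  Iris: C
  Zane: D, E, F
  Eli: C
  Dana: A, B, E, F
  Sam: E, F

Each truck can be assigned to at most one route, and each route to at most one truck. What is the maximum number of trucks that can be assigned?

One maximum matching: Priya-A, Iris-C, Zane-D, Dana-B, Sam-E.
The set {Iris, Eli} has only 1 neighbour ({C}), so by Hall's theorem at most 5 of the 6 trucks can be matched.

5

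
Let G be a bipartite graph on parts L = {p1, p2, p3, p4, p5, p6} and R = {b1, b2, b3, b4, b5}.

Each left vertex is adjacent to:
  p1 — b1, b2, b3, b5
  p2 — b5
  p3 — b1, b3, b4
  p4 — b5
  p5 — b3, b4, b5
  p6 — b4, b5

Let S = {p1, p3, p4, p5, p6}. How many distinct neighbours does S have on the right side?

The union of neighbours of {p1, p3, p4, p5, p6} is {b1, b2, b3, b4, b5}, which has 5 elements.
Since |N(S)| = 5 ≥ |S| = 5, Hall's condition holds for this subset.

5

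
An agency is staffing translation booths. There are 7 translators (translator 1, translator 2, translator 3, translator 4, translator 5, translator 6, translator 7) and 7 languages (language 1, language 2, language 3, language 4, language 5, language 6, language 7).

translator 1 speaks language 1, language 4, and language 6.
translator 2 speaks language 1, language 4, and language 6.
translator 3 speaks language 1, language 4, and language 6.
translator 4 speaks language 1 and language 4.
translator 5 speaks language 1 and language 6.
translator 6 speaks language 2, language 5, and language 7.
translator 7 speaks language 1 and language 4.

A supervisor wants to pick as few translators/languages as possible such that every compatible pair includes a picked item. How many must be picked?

A maximum matching has 4 edges (e.g. translator 1–language 1, translator 2–language 4, translator 3–language 6, translator 6–language 7).
By König's theorem the minimum vertex cover has the same size. One such cover is {translator 6, language 1, language 4, language 6}.

4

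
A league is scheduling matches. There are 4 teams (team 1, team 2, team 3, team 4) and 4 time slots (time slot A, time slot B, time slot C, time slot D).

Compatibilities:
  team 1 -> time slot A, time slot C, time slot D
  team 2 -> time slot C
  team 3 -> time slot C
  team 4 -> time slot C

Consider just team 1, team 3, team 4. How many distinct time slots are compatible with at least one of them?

The union of neighbours of {team 1, team 3, team 4} is {time slot A, time slot C, time slot D}, which has 3 elements.
Since |N(S)| = 3 ≥ |S| = 3, Hall's condition holds for this subset.

3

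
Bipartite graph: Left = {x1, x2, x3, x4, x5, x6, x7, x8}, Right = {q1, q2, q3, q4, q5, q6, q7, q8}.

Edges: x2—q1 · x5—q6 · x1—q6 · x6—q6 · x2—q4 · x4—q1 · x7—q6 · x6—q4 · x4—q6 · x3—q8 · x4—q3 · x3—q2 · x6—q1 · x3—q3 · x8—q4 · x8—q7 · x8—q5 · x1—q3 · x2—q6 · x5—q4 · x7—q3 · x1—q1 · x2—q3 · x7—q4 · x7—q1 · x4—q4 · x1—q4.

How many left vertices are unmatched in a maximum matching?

2

A valid assignment of size 6: x1→q1, x2→q3, x3→q8, x4→q4, x5→q6, x8→q7.
The set {x1, x2, x4, x5, x6, x7} has only 4 neighbours ({q1, q3, q4, q6}), so by Hall's theorem at most 6 of the 8 left vertices can be matched.
That matches 6 of the 8, leaving 2 unmatched; no matching can do better.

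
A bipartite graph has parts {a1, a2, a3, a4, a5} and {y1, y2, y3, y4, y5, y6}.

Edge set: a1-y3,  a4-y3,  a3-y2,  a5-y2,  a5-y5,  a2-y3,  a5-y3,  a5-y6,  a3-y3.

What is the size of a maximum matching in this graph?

3

One maximum matching: a1–y3, a3–y2, a5–y5.
The set {a1, a2, a4} has only 1 neighbour ({y3}), so by Hall's theorem at most 3 of the 5 left vertices can be matched.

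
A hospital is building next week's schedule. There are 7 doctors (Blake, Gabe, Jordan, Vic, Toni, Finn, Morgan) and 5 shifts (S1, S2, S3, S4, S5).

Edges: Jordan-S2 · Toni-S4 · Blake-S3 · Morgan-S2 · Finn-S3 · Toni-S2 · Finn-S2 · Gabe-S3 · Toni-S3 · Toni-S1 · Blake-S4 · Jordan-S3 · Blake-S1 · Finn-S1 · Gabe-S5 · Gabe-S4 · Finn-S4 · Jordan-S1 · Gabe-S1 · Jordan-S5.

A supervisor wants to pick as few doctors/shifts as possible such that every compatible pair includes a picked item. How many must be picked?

The 5 edges Blake–S3, Gabe–S5, Jordan–S1, Toni–S4, Finn–S2 form a matching, so any vertex cover needs at least 5 vertices (one per matched edge).
Conversely {S1, S2, S3, S4, S5} meets every edge and has exactly 5 vertices, so 5 is optimal.

5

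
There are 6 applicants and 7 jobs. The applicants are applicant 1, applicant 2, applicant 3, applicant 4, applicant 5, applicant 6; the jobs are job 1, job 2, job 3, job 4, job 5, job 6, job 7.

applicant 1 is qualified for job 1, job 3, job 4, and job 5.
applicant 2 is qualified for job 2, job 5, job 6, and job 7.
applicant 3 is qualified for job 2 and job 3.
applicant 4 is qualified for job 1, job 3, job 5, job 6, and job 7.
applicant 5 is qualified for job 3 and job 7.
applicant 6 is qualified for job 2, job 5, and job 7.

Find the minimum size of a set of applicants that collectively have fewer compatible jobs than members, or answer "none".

A matching saturating every applicant exists, for instance applicant 1→job 1, applicant 2→job 6, applicant 3→job 3, applicant 4→job 5, applicant 5→job 7, applicant 6→job 2.
By Hall's marriage theorem, this means |N(S)| ≥ |S| for every subset S, so no violating subset exists.

none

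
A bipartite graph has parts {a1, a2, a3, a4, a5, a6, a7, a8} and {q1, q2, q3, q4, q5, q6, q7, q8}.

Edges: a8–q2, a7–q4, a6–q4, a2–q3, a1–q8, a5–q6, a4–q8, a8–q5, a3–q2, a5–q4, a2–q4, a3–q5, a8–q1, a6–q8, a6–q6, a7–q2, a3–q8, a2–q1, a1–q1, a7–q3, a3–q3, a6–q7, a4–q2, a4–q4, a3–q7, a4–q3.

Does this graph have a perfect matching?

Yes

For example, pair a1→q1, a2→q3, a3→q5, a4→q8, a5→q6, a6→q7, a7→q4, a8→q2.
Every left vertex is matched, so this is a perfect matching.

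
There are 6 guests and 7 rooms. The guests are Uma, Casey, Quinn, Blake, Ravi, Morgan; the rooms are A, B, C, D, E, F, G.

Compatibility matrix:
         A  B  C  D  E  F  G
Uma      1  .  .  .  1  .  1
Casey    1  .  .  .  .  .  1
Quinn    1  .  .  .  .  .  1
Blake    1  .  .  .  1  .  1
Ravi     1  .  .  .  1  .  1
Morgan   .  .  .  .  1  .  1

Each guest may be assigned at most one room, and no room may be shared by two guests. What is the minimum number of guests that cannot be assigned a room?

3

For example, pair Uma-E, Casey-A, Quinn-G.
The set {Uma, Casey, Quinn, Blake, Ravi, Morgan} has only 3 neighbours ({A, E, G}), so by Hall's theorem at most 3 of the 6 guests can be matched.
That matches 3 of the 6, leaving 3 unmatched; no matching can do better.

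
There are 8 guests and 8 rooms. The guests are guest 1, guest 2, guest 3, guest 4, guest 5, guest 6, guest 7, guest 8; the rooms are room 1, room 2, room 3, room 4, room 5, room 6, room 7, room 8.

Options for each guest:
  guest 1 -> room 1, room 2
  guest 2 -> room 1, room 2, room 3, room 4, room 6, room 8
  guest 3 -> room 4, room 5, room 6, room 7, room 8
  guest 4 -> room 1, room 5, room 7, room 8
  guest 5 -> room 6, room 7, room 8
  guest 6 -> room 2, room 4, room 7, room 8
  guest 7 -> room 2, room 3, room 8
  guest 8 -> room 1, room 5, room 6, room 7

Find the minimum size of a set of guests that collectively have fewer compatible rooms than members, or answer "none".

A matching saturating every guest exists, for instance guest 1→room 2, guest 2→room 4, guest 3→room 5, guest 4→room 1, guest 5→room 6, guest 6→room 8, guest 7→room 3, guest 8→room 7.
By Hall's marriage theorem, this means |N(S)| ≥ |S| for every subset S, so no violating subset exists.

none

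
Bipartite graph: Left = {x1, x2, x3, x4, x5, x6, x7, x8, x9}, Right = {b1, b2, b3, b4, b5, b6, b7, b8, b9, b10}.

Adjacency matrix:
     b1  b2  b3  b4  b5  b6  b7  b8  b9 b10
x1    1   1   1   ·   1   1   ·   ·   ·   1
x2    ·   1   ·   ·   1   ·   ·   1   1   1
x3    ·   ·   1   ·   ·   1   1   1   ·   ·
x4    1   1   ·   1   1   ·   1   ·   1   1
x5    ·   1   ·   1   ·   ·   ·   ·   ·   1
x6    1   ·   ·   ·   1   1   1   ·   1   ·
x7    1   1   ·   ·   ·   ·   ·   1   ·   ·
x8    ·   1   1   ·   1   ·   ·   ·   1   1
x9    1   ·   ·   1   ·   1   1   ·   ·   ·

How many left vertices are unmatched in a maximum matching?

For example, pair x1–b5, x2–b10, x3–b3, x4–b1, x5–b4, x6–b7, x7–b8, x8–b2, x9–b6.
All 9 left vertices are matched, so no larger matching exists.
That matches 9 of the 9, leaving 0 unmatched; no matching can do better.

0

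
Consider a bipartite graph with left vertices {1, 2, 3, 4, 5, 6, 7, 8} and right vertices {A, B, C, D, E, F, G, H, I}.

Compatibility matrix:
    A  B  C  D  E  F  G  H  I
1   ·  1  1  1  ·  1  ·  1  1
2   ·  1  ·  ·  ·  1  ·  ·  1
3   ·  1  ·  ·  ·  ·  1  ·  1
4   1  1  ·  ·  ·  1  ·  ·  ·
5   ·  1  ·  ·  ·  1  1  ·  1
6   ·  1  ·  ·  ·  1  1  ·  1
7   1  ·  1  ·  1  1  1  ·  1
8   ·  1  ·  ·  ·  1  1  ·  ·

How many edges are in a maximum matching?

For example, pair 1-H, 2-I, 3-G, 4-A, 5-F, 6-B, 7-E.
The set {2, 3, 5, 6, 8} has only 4 neighbours ({B, F, G, I}), so by Hall's theorem at most 7 of the 8 left vertices can be matched.

7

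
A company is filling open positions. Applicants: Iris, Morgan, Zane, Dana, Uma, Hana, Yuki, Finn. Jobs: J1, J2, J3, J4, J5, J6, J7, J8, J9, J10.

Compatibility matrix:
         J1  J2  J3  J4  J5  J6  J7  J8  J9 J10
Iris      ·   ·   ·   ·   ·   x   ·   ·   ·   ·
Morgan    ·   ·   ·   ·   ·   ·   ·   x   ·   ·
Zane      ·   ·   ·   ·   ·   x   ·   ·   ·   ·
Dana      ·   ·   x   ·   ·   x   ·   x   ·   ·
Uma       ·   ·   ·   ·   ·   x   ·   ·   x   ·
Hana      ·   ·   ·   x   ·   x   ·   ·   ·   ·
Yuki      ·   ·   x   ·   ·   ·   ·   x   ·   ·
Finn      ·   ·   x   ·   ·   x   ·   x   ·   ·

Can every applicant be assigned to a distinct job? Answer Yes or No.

No

The set {Iris, Morgan, Zane, Dana, Yuki, Finn} has only 3 neighbours ({J3, J6, J8}), so by Hall's theorem at most 5 of the 8 applicants can be matched.
Hence no matching covers every applicant.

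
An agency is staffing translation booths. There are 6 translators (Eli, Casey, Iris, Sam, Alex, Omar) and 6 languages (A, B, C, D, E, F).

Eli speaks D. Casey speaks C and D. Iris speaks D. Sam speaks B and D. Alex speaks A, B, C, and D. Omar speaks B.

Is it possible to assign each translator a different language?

The set {Eli, Iris, Sam, Omar} has only 2 neighbours ({B, D}), so by Hall's theorem at most 4 of the 6 translators can be matched.
Hence no matching covers every translator.

No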